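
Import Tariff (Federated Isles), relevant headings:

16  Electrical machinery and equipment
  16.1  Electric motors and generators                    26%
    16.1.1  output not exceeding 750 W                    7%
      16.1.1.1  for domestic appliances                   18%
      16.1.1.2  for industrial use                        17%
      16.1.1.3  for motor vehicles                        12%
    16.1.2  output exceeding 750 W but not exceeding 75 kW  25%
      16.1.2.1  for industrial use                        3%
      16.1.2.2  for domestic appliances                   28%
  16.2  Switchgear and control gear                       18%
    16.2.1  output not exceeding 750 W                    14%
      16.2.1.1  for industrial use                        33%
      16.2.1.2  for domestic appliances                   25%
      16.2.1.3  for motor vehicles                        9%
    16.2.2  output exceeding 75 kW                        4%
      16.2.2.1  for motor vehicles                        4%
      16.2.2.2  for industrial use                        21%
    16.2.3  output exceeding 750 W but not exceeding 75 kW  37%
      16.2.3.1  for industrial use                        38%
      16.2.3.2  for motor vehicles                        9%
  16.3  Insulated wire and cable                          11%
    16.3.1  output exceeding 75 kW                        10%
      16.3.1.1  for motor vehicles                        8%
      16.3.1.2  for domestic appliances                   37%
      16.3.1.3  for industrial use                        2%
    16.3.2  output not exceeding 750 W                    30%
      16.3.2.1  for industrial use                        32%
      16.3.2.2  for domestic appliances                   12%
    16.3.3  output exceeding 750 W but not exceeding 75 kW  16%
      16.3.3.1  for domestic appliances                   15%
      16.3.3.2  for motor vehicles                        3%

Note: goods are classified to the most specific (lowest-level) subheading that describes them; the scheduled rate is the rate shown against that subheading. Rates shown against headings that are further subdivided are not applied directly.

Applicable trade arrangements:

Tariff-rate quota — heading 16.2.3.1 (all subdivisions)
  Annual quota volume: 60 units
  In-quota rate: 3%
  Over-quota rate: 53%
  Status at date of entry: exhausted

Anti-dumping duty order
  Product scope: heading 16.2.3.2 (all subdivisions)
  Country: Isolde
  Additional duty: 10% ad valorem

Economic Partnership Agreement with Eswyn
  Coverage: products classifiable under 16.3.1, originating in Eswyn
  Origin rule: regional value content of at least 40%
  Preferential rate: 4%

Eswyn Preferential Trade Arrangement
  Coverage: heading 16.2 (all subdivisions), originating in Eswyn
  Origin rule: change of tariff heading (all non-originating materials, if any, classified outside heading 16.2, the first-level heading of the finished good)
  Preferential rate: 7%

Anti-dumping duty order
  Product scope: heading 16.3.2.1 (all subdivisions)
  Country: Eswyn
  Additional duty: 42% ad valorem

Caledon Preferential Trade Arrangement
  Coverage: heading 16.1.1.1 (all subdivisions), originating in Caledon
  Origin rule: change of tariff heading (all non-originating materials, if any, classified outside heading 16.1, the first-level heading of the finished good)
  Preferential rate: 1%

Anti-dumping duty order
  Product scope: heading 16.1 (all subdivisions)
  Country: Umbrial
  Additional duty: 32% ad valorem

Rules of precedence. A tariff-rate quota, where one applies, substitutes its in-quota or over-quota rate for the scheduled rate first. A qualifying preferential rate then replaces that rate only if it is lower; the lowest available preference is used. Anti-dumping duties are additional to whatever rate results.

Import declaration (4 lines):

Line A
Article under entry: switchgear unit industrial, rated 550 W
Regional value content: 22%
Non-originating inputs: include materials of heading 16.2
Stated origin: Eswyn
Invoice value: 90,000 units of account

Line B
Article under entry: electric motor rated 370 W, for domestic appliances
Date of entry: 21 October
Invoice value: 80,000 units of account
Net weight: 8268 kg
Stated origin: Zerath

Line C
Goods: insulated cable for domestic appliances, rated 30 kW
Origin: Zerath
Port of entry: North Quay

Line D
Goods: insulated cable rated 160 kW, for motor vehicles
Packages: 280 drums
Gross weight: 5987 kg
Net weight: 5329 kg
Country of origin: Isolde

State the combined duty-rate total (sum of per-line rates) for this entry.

74%

Line A: switchgear unit → 16.2; rated 550 W → 16.2.1; industrial → 16.2.1.1. Scheduled 33%. Eswyn agreement on 16.3.1: 16.2.1.1 not covered; Eswyn agreement on 16.2: CTH not met. → 33%.
Line B: electric motor → 16.1; rated 370 W → 16.1.1; for domestic appliances → 16.1.1.1. Scheduled 18%. No special measure applies. → 18%.
Line C: insulated cable → 16.3; rated 30 kW → 16.3.3; for domestic appliances → 16.3.3.1. Scheduled 15%. No special measure applies. → 15%.
Line D: insulated cable → 16.3; rated 160 kW → 16.3.1; for motor vehicles → 16.3.1.1. Scheduled 8%. No special measure applies. → 8%.
Sum: 33% + 18% + 15% + 8% = 74%.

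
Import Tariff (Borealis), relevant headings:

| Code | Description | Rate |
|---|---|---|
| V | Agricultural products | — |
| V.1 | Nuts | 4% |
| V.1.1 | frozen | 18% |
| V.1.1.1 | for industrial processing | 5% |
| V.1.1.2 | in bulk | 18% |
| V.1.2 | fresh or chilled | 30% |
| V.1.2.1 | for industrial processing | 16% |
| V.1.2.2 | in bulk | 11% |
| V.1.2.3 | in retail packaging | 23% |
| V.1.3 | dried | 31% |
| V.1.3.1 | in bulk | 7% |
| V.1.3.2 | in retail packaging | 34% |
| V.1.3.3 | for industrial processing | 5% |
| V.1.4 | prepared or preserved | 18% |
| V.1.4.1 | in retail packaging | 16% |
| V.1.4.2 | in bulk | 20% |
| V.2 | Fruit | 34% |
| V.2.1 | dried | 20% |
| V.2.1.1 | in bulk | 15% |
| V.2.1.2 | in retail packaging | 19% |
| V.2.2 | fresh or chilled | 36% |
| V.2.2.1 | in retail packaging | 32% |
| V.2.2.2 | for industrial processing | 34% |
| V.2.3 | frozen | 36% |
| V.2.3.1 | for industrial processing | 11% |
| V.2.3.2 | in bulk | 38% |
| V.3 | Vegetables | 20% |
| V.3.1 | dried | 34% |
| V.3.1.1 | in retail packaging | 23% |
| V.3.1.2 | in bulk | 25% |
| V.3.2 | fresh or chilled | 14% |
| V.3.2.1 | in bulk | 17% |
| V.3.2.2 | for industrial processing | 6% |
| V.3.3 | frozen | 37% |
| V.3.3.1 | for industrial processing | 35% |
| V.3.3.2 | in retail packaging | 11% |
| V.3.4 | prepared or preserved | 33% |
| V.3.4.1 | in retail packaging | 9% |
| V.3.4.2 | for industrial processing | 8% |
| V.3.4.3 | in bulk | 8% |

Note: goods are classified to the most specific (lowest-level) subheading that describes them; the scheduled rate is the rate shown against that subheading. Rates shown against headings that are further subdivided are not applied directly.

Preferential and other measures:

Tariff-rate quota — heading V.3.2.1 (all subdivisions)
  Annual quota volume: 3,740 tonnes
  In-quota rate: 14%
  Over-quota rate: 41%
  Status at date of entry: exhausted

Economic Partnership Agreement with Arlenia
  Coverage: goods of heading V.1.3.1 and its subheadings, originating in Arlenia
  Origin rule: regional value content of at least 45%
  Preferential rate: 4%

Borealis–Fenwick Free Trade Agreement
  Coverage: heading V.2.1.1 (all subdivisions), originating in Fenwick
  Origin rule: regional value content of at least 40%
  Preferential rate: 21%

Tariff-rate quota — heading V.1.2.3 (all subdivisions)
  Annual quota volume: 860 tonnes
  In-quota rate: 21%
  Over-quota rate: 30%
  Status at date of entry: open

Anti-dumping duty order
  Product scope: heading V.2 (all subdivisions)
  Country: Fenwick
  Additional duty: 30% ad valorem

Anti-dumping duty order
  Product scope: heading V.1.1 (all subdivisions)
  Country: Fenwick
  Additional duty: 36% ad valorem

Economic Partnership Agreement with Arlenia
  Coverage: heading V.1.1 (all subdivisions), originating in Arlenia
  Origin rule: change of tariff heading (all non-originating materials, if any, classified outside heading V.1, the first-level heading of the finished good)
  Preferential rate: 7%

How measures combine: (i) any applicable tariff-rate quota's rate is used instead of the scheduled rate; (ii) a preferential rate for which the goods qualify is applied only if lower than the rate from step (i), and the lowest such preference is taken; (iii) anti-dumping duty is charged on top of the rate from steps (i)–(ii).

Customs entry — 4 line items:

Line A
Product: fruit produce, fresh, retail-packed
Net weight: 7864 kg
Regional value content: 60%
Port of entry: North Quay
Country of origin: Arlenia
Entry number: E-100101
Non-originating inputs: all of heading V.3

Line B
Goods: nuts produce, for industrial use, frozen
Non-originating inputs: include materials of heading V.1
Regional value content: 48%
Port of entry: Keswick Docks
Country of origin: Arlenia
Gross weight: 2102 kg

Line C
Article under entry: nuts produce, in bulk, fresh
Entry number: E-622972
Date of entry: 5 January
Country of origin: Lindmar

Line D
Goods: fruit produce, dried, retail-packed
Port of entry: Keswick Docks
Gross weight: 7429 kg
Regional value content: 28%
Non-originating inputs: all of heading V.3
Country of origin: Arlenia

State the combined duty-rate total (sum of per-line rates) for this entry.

67%

Line A: fruit → V.2; fresh → V.2.2; retail-packed → V.2.2.1. Scheduled 32%. Arlenia agreement on V.1.3.1: V.2.2.1 not covered; Arlenia agreement on V.1.1: V.2.2.1 not covered. → 32%.
Line B: nuts → V.1; frozen → V.1.1; for industrial use → V.1.1.1. Scheduled 5%. Arlenia agreement on V.1.3.1: V.1.1.1 not covered; Arlenia agreement on V.1.1: CTH not met. → 5%.
Line C: nuts → V.1; fresh → V.1.2; in bulk → V.1.2.2. Scheduled 11%. No special measure applies. → 11%.
Line D: fruit → V.2; dried → V.2.1; retail-packed → V.2.1.2. Scheduled 19%. Arlenia agreement on V.1.3.1: V.2.1.2 not covered; Arlenia agreement on V.1.1: V.2.1.2 not covered. → 19%.
Sum: 32% + 5% + 11% + 19% = 67%.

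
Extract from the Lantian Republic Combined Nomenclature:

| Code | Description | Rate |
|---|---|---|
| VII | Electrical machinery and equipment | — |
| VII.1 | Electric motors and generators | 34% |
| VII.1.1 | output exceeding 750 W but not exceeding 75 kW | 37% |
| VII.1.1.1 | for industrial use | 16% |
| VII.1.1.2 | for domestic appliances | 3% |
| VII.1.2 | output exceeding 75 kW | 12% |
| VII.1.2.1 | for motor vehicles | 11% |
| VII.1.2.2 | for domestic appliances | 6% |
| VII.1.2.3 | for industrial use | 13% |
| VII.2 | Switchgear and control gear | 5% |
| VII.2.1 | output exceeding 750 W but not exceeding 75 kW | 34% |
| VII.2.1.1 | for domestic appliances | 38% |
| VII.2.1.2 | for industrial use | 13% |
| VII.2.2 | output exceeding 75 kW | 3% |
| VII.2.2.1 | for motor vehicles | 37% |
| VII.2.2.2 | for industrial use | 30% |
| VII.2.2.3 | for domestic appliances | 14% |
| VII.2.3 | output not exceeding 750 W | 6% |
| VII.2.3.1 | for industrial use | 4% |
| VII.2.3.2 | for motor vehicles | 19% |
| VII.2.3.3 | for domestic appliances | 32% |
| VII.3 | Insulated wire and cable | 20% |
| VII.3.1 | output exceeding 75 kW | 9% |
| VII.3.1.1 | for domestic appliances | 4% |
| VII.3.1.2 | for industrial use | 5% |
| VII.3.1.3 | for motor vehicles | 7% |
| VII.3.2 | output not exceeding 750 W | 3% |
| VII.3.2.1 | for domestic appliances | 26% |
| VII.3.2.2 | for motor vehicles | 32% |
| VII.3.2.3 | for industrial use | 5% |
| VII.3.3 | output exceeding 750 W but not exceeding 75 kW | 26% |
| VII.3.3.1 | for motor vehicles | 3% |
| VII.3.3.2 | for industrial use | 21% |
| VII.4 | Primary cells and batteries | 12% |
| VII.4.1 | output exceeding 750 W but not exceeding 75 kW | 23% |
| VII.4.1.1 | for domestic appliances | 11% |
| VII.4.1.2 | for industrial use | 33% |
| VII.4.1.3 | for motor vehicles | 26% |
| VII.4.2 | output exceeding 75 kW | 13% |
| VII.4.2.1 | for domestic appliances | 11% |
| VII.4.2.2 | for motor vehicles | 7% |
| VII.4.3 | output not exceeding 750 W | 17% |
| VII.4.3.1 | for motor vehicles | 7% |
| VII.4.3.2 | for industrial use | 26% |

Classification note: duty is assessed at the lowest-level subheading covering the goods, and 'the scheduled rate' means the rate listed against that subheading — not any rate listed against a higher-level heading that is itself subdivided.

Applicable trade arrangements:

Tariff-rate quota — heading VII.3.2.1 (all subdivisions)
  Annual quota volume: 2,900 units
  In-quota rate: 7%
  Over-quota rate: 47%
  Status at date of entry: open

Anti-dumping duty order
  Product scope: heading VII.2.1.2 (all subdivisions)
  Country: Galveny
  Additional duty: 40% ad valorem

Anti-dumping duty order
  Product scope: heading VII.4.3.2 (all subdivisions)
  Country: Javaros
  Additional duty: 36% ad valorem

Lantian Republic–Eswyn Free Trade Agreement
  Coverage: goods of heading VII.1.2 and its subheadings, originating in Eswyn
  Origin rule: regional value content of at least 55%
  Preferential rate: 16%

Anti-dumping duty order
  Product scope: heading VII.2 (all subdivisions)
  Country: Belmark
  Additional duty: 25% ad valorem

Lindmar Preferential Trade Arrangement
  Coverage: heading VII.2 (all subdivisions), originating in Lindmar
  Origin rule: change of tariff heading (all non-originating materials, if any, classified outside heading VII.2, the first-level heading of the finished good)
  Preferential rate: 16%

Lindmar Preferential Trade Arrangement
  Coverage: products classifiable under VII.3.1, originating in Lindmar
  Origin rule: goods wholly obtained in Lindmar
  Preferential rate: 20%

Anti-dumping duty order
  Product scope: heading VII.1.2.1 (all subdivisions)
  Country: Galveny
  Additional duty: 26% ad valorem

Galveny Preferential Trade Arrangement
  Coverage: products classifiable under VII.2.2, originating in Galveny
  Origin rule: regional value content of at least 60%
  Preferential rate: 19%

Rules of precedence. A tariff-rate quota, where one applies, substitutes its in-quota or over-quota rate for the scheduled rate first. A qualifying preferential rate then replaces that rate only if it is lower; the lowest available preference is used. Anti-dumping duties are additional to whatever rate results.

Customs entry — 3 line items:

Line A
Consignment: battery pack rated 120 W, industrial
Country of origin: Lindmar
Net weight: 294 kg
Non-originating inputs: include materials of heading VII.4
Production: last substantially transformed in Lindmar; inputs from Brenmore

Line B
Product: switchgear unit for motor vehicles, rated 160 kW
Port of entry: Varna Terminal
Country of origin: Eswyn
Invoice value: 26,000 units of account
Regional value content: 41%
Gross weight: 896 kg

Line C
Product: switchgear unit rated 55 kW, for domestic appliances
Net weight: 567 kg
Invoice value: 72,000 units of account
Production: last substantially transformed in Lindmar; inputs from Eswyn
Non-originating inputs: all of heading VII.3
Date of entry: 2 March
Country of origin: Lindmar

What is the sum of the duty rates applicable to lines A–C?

Line A: battery pack → VII.4; rated 120 W → VII.4.3; industrial → VII.4.3.2. Scheduled 26%. Lindmar agreement on VII.2: VII.4.3.2 not covered; Lindmar agreement on VII.3.1: VII.4.3.2 not covered. → 26%.
Line B: switchgear unit → VII.2; rated 160 kW → VII.2.2; for motor vehicles → VII.2.2.1. Scheduled 37%. Eswyn agreement on VII.1.2: VII.2.2.1 not covered. → 37%.
Line C: switchgear unit → VII.2; rated 55 kW → VII.2.1; for domestic appliances → VII.2.1.1. Scheduled 38%. Lindmar agreement on VII.2: CTH met → 16% available; Lindmar agreement on VII.3.1: VII.2.1.1 not covered; preferential 16%. → 16%.
Sum: 26% + 37% + 16% = 79%.

79%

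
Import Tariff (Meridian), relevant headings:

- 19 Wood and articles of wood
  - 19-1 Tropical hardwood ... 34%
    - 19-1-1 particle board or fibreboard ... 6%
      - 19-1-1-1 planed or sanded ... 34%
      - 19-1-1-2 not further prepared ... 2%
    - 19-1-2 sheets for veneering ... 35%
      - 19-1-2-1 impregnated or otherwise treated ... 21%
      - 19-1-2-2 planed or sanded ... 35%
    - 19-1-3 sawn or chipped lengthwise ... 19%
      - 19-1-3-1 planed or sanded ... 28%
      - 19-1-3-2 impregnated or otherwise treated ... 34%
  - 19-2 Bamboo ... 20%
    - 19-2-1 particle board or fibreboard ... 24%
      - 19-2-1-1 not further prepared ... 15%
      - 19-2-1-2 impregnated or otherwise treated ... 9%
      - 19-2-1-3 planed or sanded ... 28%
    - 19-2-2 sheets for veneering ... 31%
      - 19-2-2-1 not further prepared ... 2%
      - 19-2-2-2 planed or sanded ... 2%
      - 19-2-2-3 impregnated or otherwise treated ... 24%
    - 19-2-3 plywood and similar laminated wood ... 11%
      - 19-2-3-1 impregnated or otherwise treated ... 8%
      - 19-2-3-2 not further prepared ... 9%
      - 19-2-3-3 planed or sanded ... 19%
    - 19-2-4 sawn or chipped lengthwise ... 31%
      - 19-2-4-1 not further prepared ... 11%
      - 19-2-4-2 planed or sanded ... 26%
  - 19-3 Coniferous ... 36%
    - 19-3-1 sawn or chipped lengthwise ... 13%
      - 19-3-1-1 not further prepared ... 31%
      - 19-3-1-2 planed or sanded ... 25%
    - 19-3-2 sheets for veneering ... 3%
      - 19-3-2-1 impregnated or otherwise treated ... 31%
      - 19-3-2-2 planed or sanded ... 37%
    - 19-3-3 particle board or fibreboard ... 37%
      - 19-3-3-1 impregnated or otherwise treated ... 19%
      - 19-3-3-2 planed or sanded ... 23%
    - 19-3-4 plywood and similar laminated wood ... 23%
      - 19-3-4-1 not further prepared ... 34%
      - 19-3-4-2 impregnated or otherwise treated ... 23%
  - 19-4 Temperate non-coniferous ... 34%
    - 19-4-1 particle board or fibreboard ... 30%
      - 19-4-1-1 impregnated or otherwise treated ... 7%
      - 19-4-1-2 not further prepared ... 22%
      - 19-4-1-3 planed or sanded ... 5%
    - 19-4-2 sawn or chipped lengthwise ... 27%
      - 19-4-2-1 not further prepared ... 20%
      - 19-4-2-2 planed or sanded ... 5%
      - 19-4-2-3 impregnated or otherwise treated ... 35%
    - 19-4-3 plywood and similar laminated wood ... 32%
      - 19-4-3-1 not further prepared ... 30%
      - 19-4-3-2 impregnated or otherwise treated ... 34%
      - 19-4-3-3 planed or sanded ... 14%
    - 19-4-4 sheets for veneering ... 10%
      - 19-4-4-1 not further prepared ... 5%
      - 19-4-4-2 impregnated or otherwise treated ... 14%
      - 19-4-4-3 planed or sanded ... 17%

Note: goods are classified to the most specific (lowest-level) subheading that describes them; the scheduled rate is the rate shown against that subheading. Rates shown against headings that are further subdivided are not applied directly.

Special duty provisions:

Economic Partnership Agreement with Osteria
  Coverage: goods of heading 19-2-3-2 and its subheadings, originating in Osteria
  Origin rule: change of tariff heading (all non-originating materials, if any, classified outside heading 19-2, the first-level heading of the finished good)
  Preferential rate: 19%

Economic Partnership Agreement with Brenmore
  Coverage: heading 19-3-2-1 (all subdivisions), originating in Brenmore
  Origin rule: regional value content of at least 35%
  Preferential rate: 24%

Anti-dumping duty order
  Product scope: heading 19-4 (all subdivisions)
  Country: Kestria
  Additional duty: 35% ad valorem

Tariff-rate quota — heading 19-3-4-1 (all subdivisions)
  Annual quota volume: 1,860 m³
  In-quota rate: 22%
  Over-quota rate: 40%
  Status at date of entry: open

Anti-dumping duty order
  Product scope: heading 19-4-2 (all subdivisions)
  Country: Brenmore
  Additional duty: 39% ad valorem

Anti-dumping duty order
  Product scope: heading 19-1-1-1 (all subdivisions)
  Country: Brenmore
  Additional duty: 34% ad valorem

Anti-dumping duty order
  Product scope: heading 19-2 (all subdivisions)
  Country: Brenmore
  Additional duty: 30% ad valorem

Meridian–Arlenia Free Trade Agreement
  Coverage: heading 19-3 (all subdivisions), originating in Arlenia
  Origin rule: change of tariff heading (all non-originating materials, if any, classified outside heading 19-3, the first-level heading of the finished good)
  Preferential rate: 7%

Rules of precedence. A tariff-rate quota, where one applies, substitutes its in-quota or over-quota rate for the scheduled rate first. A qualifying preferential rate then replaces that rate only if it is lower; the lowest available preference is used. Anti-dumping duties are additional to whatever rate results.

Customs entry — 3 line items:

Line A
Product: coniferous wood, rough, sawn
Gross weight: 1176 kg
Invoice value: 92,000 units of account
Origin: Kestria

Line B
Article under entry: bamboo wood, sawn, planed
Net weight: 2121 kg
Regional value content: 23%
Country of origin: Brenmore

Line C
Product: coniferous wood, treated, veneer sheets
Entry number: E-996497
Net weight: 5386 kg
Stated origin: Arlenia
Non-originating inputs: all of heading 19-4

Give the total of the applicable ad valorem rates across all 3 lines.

Line A: coniferous → 19-3; sawn → 19-3-1; rough → 19-3-1-1. Scheduled 31%. No special measure applies. → 31%.
Line B: bamboo → 19-2; sawn → 19-2-4; planed → 19-2-4-2. Scheduled 26%. Brenmore agreement on 19-3-2-1: 19-2-4-2 not covered; anti-dumping (Brenmore, 19-2): +30%; total 26% + 30% = 56%. → 56%.
Line C: coniferous → 19-3; veneer sheets → 19-3-2; treated → 19-3-2-1. Scheduled 31%. Arlenia agreement on 19-3: CTH met → 7% available; preferential 7%. → 7%.
Sum: 31% + 56% + 7% = 94%.

94%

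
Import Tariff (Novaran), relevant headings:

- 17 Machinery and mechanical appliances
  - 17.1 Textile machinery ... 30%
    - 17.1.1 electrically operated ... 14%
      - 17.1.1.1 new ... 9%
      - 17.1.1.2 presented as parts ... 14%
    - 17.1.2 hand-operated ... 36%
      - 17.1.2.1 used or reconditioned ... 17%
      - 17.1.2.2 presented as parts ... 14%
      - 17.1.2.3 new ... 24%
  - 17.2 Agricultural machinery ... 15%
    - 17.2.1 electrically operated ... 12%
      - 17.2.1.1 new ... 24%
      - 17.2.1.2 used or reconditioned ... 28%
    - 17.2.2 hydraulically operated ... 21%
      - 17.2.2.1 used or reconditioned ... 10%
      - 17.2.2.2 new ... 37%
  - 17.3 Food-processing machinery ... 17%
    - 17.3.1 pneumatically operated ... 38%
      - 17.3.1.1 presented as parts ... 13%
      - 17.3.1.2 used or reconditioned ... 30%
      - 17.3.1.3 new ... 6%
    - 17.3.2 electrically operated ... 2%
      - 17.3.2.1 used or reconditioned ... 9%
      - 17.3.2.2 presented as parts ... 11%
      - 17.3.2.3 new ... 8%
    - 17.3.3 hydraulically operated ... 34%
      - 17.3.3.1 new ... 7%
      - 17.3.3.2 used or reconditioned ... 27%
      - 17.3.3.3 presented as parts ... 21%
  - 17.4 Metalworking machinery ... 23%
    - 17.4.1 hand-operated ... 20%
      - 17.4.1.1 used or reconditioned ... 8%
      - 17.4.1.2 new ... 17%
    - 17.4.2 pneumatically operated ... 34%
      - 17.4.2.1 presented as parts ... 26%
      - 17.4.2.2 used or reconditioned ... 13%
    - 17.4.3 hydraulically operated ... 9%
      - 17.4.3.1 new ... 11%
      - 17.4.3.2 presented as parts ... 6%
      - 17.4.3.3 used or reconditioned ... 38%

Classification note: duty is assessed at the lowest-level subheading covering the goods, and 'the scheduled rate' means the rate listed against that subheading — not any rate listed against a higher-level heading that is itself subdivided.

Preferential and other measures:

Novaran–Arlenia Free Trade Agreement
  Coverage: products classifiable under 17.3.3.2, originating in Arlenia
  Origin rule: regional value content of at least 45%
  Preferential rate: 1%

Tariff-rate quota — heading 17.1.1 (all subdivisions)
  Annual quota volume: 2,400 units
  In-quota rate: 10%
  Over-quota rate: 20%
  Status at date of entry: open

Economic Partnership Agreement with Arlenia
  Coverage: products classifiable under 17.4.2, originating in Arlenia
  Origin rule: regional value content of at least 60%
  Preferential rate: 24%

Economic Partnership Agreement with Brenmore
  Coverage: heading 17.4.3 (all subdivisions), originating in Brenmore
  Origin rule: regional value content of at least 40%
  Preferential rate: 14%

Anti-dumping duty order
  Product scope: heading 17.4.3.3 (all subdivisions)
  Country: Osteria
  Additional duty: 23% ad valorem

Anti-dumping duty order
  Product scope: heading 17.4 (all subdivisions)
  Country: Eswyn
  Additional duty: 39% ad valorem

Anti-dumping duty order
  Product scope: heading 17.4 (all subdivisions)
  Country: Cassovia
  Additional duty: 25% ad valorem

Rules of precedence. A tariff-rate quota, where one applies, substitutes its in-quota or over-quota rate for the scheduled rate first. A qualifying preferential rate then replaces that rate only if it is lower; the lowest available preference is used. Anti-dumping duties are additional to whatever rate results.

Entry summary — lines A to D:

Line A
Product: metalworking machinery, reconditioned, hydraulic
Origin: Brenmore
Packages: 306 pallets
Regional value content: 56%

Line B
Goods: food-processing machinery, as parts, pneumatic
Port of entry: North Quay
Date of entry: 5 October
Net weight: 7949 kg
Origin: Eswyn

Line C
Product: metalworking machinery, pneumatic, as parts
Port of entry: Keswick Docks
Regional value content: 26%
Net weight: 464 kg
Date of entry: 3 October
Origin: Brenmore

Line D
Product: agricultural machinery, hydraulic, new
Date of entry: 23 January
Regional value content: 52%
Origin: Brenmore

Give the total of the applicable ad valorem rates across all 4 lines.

90%

Line A: metalworking → 17.4; hydraulic → 17.4.3; reconditioned → 17.4.3.3. Scheduled 38%. Brenmore agreement on 17.4.3: RVC ≥ 40% → 14% available; preferential 14%. → 14%.
Line B: food-processing → 17.3; pneumatic → 17.3.1; as parts → 17.3.1.1. Scheduled 13%. No special measure applies. → 13%.
Line C: metalworking → 17.4; pneumatic → 17.4.2; as parts → 17.4.2.1. Scheduled 26%. Brenmore agreement on 17.4.3: 17.4.2.1 not covered. → 26%.
Line D: agricultural → 17.2; hydraulic → 17.2.2; new → 17.2.2.2. Scheduled 37%. Brenmore agreement on 17.4.3: 17.2.2.2 not covered. → 37%.
Sum: 14% + 13% + 26% + 37% = 90%.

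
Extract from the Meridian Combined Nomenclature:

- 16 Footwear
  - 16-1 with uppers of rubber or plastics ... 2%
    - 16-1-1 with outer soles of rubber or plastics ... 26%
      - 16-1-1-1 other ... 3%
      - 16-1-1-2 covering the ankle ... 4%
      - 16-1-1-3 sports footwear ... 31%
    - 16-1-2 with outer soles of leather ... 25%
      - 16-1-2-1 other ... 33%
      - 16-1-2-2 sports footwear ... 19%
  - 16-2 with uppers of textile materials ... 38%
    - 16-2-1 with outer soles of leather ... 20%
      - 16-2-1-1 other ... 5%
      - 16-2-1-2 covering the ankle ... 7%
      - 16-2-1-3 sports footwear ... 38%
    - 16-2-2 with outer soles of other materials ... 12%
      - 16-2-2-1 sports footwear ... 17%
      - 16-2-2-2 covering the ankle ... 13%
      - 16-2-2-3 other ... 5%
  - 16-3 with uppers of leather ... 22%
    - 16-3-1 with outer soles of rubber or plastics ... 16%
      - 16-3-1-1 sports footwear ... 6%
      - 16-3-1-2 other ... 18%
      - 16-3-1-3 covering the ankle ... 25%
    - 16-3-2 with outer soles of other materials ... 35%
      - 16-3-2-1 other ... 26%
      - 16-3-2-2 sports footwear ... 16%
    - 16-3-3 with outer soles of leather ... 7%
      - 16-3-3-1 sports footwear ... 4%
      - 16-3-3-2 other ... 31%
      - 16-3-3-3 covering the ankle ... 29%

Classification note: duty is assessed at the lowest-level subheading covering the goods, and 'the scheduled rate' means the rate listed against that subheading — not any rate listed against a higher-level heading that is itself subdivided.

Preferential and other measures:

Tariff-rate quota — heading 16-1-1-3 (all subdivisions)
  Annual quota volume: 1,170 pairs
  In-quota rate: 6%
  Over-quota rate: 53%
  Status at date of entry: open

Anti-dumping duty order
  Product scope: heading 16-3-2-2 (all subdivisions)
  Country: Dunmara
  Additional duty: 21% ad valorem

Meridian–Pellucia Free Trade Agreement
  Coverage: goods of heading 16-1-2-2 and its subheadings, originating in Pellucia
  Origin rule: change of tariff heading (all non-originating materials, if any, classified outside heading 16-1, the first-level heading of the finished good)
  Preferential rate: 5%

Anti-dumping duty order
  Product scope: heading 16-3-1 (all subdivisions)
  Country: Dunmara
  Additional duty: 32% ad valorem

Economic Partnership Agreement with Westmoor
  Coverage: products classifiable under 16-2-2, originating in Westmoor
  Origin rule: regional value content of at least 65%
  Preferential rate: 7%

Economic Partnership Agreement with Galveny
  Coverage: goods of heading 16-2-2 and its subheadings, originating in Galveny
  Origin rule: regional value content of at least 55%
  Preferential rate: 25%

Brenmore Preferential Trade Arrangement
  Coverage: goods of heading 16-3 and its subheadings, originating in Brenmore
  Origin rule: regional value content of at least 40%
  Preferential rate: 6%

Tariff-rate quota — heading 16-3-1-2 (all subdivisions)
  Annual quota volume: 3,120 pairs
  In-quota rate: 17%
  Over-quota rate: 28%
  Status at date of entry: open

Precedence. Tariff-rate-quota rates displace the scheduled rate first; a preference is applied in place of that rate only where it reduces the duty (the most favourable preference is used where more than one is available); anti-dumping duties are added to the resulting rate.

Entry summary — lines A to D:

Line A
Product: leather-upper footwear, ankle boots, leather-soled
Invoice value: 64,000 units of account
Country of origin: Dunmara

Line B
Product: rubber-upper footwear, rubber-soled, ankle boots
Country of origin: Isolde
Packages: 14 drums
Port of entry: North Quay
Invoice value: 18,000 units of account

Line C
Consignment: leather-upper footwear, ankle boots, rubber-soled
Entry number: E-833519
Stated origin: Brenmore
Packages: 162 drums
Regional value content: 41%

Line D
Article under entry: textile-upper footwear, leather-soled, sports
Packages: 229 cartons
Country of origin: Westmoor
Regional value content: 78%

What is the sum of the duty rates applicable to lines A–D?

77%

Line A: leather-upper → 16-3; leather-soled → 16-3-3; ankle boots → 16-3-3-3. Scheduled 29%. No special measure applies. → 29%.
Line B: rubber-upper → 16-1; rubber-soled → 16-1-1; ankle boots → 16-1-1-2. Scheduled 4%. No special measure applies. → 4%.
Line C: leather-upper → 16-3; rubber-soled → 16-3-1; ankle boots → 16-3-1-3. Scheduled 25%. Brenmore agreement on 16-3: RVC ≥ 40% → 6% available; preferential 6%. → 6%.
Line D: textile-upper → 16-2; leather-soled → 16-2-1; sports → 16-2-1-3. Scheduled 38%. Westmoor agreement on 16-2-2: 16-2-1-3 not covered. → 38%.
Sum: 29% + 4% + 6% + 38% = 77%.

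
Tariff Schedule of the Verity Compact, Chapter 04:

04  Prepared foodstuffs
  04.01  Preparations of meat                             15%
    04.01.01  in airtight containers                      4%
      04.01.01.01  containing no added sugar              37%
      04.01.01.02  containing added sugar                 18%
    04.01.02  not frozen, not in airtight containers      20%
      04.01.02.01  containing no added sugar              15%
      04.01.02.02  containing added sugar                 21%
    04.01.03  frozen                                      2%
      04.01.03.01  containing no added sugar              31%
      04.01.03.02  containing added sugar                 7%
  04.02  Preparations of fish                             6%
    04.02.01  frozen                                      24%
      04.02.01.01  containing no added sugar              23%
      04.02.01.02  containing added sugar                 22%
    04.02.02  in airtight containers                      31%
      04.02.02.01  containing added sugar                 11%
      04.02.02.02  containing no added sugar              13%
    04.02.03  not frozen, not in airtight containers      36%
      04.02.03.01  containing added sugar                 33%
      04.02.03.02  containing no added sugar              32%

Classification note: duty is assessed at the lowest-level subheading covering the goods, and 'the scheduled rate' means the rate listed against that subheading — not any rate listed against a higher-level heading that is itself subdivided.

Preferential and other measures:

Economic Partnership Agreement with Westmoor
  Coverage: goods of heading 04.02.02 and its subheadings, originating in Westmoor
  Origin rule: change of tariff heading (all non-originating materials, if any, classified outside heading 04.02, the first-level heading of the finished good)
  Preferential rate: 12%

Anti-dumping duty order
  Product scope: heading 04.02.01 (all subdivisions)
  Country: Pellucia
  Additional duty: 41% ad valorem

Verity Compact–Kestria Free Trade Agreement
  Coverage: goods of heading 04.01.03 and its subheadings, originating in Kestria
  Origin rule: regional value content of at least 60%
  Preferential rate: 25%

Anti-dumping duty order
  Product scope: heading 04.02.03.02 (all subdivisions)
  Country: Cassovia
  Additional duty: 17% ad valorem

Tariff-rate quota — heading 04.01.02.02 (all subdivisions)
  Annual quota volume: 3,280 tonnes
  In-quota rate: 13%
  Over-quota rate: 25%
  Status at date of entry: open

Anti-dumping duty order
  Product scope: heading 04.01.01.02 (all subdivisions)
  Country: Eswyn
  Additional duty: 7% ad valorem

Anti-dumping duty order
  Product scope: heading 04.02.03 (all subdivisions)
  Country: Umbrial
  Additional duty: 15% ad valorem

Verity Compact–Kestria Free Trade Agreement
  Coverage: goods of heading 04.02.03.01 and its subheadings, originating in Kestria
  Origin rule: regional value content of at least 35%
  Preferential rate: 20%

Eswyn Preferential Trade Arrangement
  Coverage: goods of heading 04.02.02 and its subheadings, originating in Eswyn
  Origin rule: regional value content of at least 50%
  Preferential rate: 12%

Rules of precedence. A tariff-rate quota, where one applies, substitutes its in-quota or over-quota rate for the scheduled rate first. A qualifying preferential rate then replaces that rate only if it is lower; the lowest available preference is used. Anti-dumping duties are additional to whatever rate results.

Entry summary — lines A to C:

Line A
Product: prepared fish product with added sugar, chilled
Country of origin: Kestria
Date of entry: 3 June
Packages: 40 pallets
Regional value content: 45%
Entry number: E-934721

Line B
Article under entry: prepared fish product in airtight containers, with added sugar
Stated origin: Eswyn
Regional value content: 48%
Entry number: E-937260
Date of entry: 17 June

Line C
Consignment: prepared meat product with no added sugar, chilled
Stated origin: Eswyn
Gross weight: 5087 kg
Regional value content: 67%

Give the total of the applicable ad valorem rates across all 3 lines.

Line A: prepared fish product → 04.02; chilled → 04.02.03; with added sugar → 04.02.03.01. Scheduled 33%. Kestria agreement on 04.01.03: 04.02.03.01 not covered; Kestria agreement on 04.02.03.01: RVC ≥ 35% → 20% available; preferential 20%. → 20%.
Line B: prepared fish product → 04.02; in airtight containers → 04.02.02; with added sugar → 04.02.02.01. Scheduled 11%. Eswyn agreement on 04.02.02: RVC < 50%. → 11%.
Line C: prepared meat product → 04.01; chilled → 04.01.02; with no added sugar → 04.01.02.01. Scheduled 15%. Eswyn agreement on 04.02.02: 04.01.02.01 not covered. → 15%.
Sum: 20% + 11% + 15% = 46%.

46%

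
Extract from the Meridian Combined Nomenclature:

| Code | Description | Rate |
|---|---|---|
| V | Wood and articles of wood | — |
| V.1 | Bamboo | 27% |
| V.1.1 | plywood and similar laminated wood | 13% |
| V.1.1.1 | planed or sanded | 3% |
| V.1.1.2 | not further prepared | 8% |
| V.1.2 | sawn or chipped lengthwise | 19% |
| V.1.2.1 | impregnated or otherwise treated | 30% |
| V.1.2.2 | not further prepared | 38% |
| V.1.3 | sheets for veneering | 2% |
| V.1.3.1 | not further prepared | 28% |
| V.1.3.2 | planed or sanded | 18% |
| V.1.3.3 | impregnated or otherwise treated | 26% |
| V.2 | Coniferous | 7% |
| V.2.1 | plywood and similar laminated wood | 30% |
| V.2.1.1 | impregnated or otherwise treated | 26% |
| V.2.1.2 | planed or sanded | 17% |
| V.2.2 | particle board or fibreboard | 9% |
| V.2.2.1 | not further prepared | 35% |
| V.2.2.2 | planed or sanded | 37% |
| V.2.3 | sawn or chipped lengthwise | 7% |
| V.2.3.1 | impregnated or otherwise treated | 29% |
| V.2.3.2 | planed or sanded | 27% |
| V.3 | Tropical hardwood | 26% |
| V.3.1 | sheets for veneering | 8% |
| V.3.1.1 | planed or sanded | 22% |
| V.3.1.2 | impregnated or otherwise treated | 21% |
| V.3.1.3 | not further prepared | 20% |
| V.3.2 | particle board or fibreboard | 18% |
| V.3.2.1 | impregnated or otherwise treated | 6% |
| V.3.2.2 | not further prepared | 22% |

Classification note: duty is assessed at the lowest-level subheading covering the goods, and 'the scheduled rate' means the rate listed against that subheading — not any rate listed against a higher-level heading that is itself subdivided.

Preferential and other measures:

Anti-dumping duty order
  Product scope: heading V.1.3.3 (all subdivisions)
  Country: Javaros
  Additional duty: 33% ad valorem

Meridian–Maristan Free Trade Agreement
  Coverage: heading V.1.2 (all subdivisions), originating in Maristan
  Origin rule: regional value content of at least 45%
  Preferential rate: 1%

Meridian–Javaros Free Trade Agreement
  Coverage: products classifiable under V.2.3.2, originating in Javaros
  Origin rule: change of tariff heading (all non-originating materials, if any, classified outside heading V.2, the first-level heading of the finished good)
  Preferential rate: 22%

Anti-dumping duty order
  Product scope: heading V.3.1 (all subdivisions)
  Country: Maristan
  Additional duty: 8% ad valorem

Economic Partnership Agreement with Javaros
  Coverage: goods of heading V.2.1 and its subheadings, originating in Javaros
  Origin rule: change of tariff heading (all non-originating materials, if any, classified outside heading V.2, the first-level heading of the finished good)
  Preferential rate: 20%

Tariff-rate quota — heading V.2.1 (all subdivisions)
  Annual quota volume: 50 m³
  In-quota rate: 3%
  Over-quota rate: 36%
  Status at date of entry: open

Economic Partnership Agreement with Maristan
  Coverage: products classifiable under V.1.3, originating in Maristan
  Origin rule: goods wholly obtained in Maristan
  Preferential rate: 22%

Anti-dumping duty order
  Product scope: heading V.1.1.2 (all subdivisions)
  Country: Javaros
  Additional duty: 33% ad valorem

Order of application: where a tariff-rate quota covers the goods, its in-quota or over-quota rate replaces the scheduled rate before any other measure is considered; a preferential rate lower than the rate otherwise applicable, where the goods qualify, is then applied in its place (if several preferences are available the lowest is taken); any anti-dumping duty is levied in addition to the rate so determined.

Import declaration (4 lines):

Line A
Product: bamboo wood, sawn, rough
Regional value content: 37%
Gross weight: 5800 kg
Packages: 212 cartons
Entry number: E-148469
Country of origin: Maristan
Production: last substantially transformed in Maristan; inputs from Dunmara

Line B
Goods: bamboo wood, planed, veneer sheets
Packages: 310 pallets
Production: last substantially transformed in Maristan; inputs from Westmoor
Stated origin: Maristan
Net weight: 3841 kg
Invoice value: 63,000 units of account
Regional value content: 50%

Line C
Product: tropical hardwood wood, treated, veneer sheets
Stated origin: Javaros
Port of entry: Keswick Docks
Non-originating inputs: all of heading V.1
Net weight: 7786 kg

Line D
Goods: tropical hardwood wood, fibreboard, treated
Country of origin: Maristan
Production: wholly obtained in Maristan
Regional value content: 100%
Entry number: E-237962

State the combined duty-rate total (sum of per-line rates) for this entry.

83%

Line A: bamboo → V.1; sawn → V.1.2; rough → V.1.2.2. Scheduled 38%. Maristan agreement on V.1.2: RVC < 45%; Maristan agreement on V.1.3: V.1.2.2 not covered. → 38%.
Line B: bamboo → V.1; veneer sheets → V.1.3; planed → V.1.3.2. Scheduled 18%. Maristan agreement on V.1.2: V.1.3.2 not covered; Maristan agreement on V.1.3: not wholly obtained. → 18%.
Line C: tropical hardwood → V.3; veneer sheets → V.3.1; treated → V.3.1.2. Scheduled 21%. Javaros agreement on V.2.3.2: V.3.1.2 not covered; Javaros agreement on V.2.1: V.3.1.2 not covered. → 21%.
Line D: tropical hardwood → V.3; fibreboard → V.3.2; treated → V.3.2.1. Scheduled 6%. Maristan agreement on V.1.2: V.3.2.1 not covered; Maristan agreement on V.1.3: V.3.2.1 not covered. → 6%.
Sum: 38% + 18% + 21% + 6% = 83%.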